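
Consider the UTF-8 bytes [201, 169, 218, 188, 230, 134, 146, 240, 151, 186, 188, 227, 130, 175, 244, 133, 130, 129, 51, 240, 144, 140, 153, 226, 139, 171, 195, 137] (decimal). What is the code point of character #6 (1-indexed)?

U+105081

Offset 0: leading byte 0xC9 = 11001001 → 2-byte char #1 = C9 A9.
Offset 2: leading byte 0xDA = 11011010 → 2-byte char #2 = DA BC.
Offset 4: leading byte 0xE6 = 11100110 → 3-byte char #3 = E6 86 92.
Offset 7: leading byte 0xF0 = 11110000 → 4-byte char #4 = F0 97 BA BC.
Offset 11: leading byte 0xE3 = 11100011 → 3-byte char #5 = E3 82 AF.
Offset 14: leading byte 0xF4 = 11110100 → 4-byte char #6 = F4 85 82 81.
Leading byte 0xF4 = 11110100 matches 11110xxx → 4-byte sequence.
Byte 1: 0xF4 = 11110100, payload 100 (3 bits).
Byte 2: 0x85 = 10000101 (10xxxxxx ✓), payload 000101.
Byte 3: 0x82 = 10000010 (10xxxxxx ✓), payload 000010.
Byte 4: 0x81 = 10000001 (10xxxxxx ✓), payload 000001.
Concatenate: 100000101000010000001 = 0x105081 (21 bits → U+105081).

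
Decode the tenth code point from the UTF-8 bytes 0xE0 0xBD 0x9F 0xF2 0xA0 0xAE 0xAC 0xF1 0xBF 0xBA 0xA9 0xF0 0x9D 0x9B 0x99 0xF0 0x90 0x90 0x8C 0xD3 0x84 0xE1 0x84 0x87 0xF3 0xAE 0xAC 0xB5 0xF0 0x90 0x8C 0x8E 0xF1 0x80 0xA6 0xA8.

U+409A8

Offset 0: leading byte 0xE0 = 11100000 → 3-byte char #1 = E0 BD 9F.
Offset 3: leading byte 0xF2 = 11110010 → 4-byte char #2 = F2 A0 AE AC.
Offset 7: leading byte 0xF1 = 11110001 → 4-byte char #3 = F1 BF BA A9.
Offset 11: leading byte 0xF0 = 11110000 → 4-byte char #4 = F0 9D 9B 99.
Offset 15: leading byte 0xF0 = 11110000 → 4-byte char #5 = F0 90 90 8C.
Offset 19: leading byte 0xD3 = 11010011 → 2-byte char #6 = D3 84.
Offset 21: leading byte 0xE1 = 11100001 → 3-byte char #7 = E1 84 87.
Offset 24: leading byte 0xF3 = 11110011 → 4-byte char #8 = F3 AE AC B5.
Offset 28: leading byte 0xF0 = 11110000 → 4-byte char #9 = F0 90 8C 8E.
Offset 32: leading byte 0xF1 = 11110001 → 4-byte char #10 = F1 80 A6 A8.
Leading byte 0xF1 = 11110001 matches 11110xxx → 4-byte sequence.
Byte 1: 0xF1 = 11110001, payload 001 (3 bits).
Byte 2: 0x80 = 10000000 (10xxxxxx ✓), payload 000000.
Byte 3: 0xA6 = 10100110 (10xxxxxx ✓), payload 100110.
Byte 4: 0xA8 = 10101000 (10xxxxxx ✓), payload 101000.
Concatenate: 001000000100110101000 = 0x409A8 (21 bits → U+409A8).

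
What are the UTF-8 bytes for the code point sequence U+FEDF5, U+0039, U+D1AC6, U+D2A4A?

F3 BE B7 B5 39 F3 91 AB 86 F3 92 A9 8A

U+FEDF5: 4-byte form → F3 BE B7 B5.
U+0039: 1-byte form → 39.
U+D1AC6: 4-byte form → F3 91 AB 86.
U+D2A4A: 4-byte form → F3 92 A9 8A.
Concatenated (13 bytes): F3 BE B7 B5 39 F3 91 AB 86 F3 92 A9 8A.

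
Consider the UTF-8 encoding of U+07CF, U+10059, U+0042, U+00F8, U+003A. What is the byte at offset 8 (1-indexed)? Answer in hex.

1-indexed offset 8 is 0-indexed offset 7.
U+07CF → 2-byte form DF 8F at offsets 0–1.
U+10059 → 4-byte form F0 90 81 99 at offsets 2–5.
U+0042 → 1-byte form 42 at offsets 6–6.
U+00F8 → 2-byte form C3 B8 at offsets 7–8.
Offset 7 falls in char 4's range; it's byte 1 of C3 B8 = 0xC3.

0xC3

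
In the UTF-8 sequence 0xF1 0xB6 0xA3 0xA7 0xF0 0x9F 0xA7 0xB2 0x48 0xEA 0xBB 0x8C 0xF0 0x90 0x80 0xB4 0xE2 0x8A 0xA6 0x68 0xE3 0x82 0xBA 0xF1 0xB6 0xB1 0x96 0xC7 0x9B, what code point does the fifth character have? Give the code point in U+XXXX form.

U+10034

Offset 0: leading byte 0xF1 = 11110001 → 4-byte char #1 = F1 B6 A3 A7.
Offset 4: leading byte 0xF0 = 11110000 → 4-byte char #2 = F0 9F A7 B2.
Offset 8: leading byte 0x48 = 01001000 → 1-byte char #3 = 48.
Offset 9: leading byte 0xEA = 11101010 → 3-byte char #4 = EA BB 8C.
Offset 12: leading byte 0xF0 = 11110000 → 4-byte char #5 = F0 90 80 B4.
Leading byte 0xF0 = 11110000 matches 11110xxx → 4-byte sequence.
Byte 1: 0xF0 = 11110000, payload 000 (3 bits).
Byte 2: 0x90 = 10010000 (10xxxxxx ✓), payload 010000.
Byte 3: 0x80 = 10000000 (10xxxxxx ✓), payload 000000.
Byte 4: 0xB4 = 10110100 (10xxxxxx ✓), payload 110100.
Concatenate: 000010000000000110100 = 0x10034 (21 bits → U+10034).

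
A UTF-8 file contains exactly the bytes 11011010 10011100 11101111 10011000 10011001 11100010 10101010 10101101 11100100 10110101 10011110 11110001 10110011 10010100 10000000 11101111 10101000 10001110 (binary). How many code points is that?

6

Byte at offset 0: 0xDA = 11011010 → 2-byte char (#1). Advance 2.
Byte at offset 2: 0xEF = 11101111 → 3-byte char (#2). Advance 3.
Byte at offset 5: 0xE2 = 11100010 → 3-byte char (#3). Advance 3.
Byte at offset 8: 0xE4 = 11100100 → 3-byte char (#4). Advance 3.
Byte at offset 11: 0xF1 = 11110001 → 4-byte char (#5). Advance 4.
Byte at offset 15: 0xEF = 11101111 → 3-byte char (#6). Advance 3.
Reached end at offset 18 after 6 code points.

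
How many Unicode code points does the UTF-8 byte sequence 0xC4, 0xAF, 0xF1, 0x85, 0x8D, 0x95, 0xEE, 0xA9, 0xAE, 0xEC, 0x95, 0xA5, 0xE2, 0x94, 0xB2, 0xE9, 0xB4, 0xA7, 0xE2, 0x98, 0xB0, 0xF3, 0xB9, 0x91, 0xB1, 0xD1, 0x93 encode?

9

Byte at offset 0: 0xC4 = 11000100 → 2-byte char (#1). Advance 2.
Byte at offset 2: 0xF1 = 11110001 → 4-byte char (#2). Advance 4.
Byte at offset 6: 0xEE = 11101110 → 3-byte char (#3). Advance 3.
Byte at offset 9: 0xEC = 11101100 → 3-byte char (#4). Advance 3.
Byte at offset 12: 0xE2 = 11100010 → 3-byte char (#5). Advance 3.
Byte at offset 15: 0xE9 = 11101001 → 3-byte char (#6). Advance 3.
Byte at offset 18: 0xE2 = 11100010 → 3-byte char (#7). Advance 3.
Byte at offset 21: 0xF3 = 11110011 → 4-byte char (#8). Advance 4.
Byte at offset 25: 0xD1 = 11010001 → 2-byte char (#9). Advance 2.
Reached end at offset 27 after 9 code points.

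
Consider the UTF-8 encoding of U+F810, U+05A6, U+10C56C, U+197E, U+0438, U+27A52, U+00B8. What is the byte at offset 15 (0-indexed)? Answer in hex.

U+F810 → 3-byte form EF A0 90 at offsets 0–2.
U+05A6 → 2-byte form D6 A6 at offsets 3–4.
U+10C56C → 4-byte form F4 8C 95 AC at offsets 5–8.
U+197E → 3-byte form E1 A5 BE at offsets 9–11.
U+0438 → 2-byte form D0 B8 at offsets 12–13.
U+27A52 → 4-byte form F0 A7 A9 92 at offsets 14–17.
Offset 15 falls in char 6's range; it's byte 2 of F0 A7 A9 92 = 0xA7.

0xA7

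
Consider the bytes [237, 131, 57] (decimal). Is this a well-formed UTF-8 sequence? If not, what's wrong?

Leading byte 0xED = 11101101 → 3-byte form.
Byte 3 is 0x39 = 00111001, which is not 10xxxxxx — expected a continuation byte.

invalid (non-continuation byte where continuation expected)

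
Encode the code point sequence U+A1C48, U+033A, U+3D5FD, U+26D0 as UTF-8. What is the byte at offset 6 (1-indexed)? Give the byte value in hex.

0xBA

1-indexed offset 6 is 0-indexed offset 5.
U+A1C48 → 4-byte form F2 A1 B1 88 at offsets 0–3.
U+033A → 2-byte form CC BA at offsets 4–5.
Offset 5 falls in char 2's range; it's byte 2 of CC BA = 0xBA.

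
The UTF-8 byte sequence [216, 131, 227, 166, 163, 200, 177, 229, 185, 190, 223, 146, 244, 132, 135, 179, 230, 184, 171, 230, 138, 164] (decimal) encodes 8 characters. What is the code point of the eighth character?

Offset 0: leading byte 0xD8 = 11011000 → 2-byte char #1 = D8 83.
Offset 2: leading byte 0xE3 = 11100011 → 3-byte char #2 = E3 A6 A3.
Offset 5: leading byte 0xC8 = 11001000 → 2-byte char #3 = C8 B1.
Offset 7: leading byte 0xE5 = 11100101 → 3-byte char #4 = E5 B9 BE.
Offset 10: leading byte 0xDF = 11011111 → 2-byte char #5 = DF 92.
Offset 12: leading byte 0xF4 = 11110100 → 4-byte char #6 = F4 84 87 B3.
Offset 16: leading byte 0xE6 = 11100110 → 3-byte char #7 = E6 B8 AB.
Offset 19: leading byte 0xE6 = 11100110 → 3-byte char #8 = E6 8A A4.
Leading byte 0xE6 = 11100110 matches 1110xxxx → 3-byte sequence.
Byte 1: 0xE6 = 11100110, payload 0110 (4 bits).
Byte 2: 0x8A = 10001010 (10xxxxxx ✓), payload 001010.
Byte 3: 0xA4 = 10100100 (10xxxxxx ✓), payload 100100.
Concatenate: 0110001010100100 = 0x62A4 (16 bits → U+62A4).

U+62A4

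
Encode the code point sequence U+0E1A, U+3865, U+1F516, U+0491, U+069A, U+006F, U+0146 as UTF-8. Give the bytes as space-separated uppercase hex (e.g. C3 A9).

E0 B8 9A E3 A1 A5 F0 9F 94 96 D2 91 DA 9A 6F C5 86

U+0E1A: 3-byte form → E0 B8 9A.
U+3865: 3-byte form → E3 A1 A5.
U+1F516: 4-byte form → F0 9F 94 96.
U+0491: 2-byte form → D2 91.
U+069A: 2-byte form → DA 9A.
U+006F: 1-byte form → 6F.
U+0146: 2-byte form → C5 86.
Concatenated (17 bytes): E0 B8 9A E3 A1 A5 F0 9F 94 96 D2 91 DA 9A 6F C5 86.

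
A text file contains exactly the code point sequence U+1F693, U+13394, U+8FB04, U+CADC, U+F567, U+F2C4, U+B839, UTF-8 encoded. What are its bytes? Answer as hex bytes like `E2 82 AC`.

F0 9F 9A 93 F0 93 8E 94 F2 8F AC 84 EC AB 9C EF 95 A7 EF 8B 84 EB A0 B9

U+1F693: 4-byte form → F0 9F 9A 93.
U+13394: 4-byte form → F0 93 8E 94.
U+8FB04: 4-byte form → F2 8F AC 84.
U+CADC: 3-byte form → EC AB 9C.
U+F567: 3-byte form → EF 95 A7.
U+F2C4: 3-byte form → EF 8B 84.
U+B839: 3-byte form → EB A0 B9.
Concatenated (24 bytes): F0 9F 9A 93 F0 93 8E 94 F2 8F AC 84 EC AB 9C EF 95 A7 EF 8B 84 EB A0 B9.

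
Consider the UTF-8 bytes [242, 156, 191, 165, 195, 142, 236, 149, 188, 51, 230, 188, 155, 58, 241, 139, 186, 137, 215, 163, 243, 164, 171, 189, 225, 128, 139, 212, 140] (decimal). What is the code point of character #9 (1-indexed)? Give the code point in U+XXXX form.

Offset 0: leading byte 0xF2 = 11110010 → 4-byte char #1 = F2 9C BF A5.
Offset 4: leading byte 0xC3 = 11000011 → 2-byte char #2 = C3 8E.
Offset 6: leading byte 0xEC = 11101100 → 3-byte char #3 = EC 95 BC.
Offset 9: leading byte 0x33 = 00110011 → 1-byte char #4 = 33.
Offset 10: leading byte 0xE6 = 11100110 → 3-byte char #5 = E6 BC 9B.
Offset 13: leading byte 0x3A = 00111010 → 1-byte char #6 = 3A.
Offset 14: leading byte 0xF1 = 11110001 → 4-byte char #7 = F1 8B BA 89.
Offset 18: leading byte 0xD7 = 11010111 → 2-byte char #8 = D7 A3.
Offset 20: leading byte 0xF3 = 11110011 → 4-byte char #9 = F3 A4 AB BD.
Leading byte 0xF3 = 11110011 matches 11110xxx → 4-byte sequence.
Byte 1: 0xF3 = 11110011, payload 011 (3 bits).
Byte 2: 0xA4 = 10100100 (10xxxxxx ✓), payload 100100.
Byte 3: 0xAB = 10101011 (10xxxxxx ✓), payload 101011.
Byte 4: 0xBD = 10111101 (10xxxxxx ✓), payload 111101.
Concatenate: 011100100101011111101 = 0xE4AFD (21 bits → U+E4AFD).

U+E4AFD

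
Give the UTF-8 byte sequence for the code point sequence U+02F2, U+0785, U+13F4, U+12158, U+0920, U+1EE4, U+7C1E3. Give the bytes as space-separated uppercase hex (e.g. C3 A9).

CB B2 DE 85 E1 8F B4 F0 92 85 98 E0 A4 A0 E1 BB A4 F1 BC 87 A3

U+02F2: 2-byte form → CB B2.
U+0785: 2-byte form → DE 85.
U+13F4: 3-byte form → E1 8F B4.
U+12158: 4-byte form → F0 92 85 98.
U+0920: 3-byte form → E0 A4 A0.
U+1EE4: 3-byte form → E1 BB A4.
U+7C1E3: 4-byte form → F1 BC 87 A3.
Concatenated (21 bytes): CB B2 DE 85 E1 8F B4 F0 92 85 98 E0 A4 A0 E1 BB A4 F1 BC 87 A3.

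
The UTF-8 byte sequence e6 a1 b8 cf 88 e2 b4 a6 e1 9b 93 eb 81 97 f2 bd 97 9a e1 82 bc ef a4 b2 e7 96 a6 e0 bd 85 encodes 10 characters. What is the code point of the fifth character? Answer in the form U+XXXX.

U+B057

Offset 0: leading byte 0xE6 = 11100110 → 3-byte char #1 = E6 A1 B8.
Offset 3: leading byte 0xCF = 11001111 → 2-byte char #2 = CF 88.
Offset 5: leading byte 0xE2 = 11100010 → 3-byte char #3 = E2 B4 A6.
Offset 8: leading byte 0xE1 = 11100001 → 3-byte char #4 = E1 9B 93.
Offset 11: leading byte 0xEB = 11101011 → 3-byte char #5 = EB 81 97.
Leading byte 0xEB = 11101011 matches 1110xxxx → 3-byte sequence.
Byte 1: 0xEB = 11101011, payload 1011 (4 bits).
Byte 2: 0x81 = 10000001 (10xxxxxx ✓), payload 000001.
Byte 3: 0x97 = 10010111 (10xxxxxx ✓), payload 010111.
Concatenate: 1011000001010111 = 0xB057 (16 bits → U+B057).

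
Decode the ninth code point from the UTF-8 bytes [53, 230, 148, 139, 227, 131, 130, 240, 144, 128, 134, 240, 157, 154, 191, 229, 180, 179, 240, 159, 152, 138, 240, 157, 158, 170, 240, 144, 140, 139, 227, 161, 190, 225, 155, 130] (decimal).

Offset 0: leading byte 0x35 = 00110101 → 1-byte char #1 = 35.
Offset 1: leading byte 0xE6 = 11100110 → 3-byte char #2 = E6 94 8B.
Offset 4: leading byte 0xE3 = 11100011 → 3-byte char #3 = E3 83 82.
Offset 7: leading byte 0xF0 = 11110000 → 4-byte char #4 = F0 90 80 86.
Offset 11: leading byte 0xF0 = 11110000 → 4-byte char #5 = F0 9D 9A BF.
Offset 15: leading byte 0xE5 = 11100101 → 3-byte char #6 = E5 B4 B3.
Offset 18: leading byte 0xF0 = 11110000 → 4-byte char #7 = F0 9F 98 8A.
Offset 22: leading byte 0xF0 = 11110000 → 4-byte char #8 = F0 9D 9E AA.
Offset 26: leading byte 0xF0 = 11110000 → 4-byte char #9 = F0 90 8C 8B.
Leading byte 0xF0 = 11110000 matches 11110xxx → 4-byte sequence.
Byte 1: 0xF0 = 11110000, payload 000 (3 bits).
Byte 2: 0x90 = 10010000 (10xxxxxx ✓), payload 010000.
Byte 3: 0x8C = 10001100 (10xxxxxx ✓), payload 001100.
Byte 4: 0x8B = 10001011 (10xxxxxx ✓), payload 001011.
Concatenate: 000010000001100001011 = 0x1030B (21 bits → U+1030B).

U+1030B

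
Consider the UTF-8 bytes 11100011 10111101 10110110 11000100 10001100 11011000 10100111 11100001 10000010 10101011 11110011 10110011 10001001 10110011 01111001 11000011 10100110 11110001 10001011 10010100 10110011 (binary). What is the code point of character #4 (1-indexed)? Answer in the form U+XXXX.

U+10AB

Offset 0: leading byte 0xE3 = 11100011 → 3-byte char #1 = E3 BD B6.
Offset 3: leading byte 0xC4 = 11000100 → 2-byte char #2 = C4 8C.
Offset 5: leading byte 0xD8 = 11011000 → 2-byte char #3 = D8 A7.
Offset 7: leading byte 0xE1 = 11100001 → 3-byte char #4 = E1 82 AB.
Leading byte 0xE1 = 11100001 matches 1110xxxx → 3-byte sequence.
Byte 1: 0xE1 = 11100001, payload 0001 (4 bits).
Byte 2: 0x82 = 10000010 (10xxxxxx ✓), payload 000010.
Byte 3: 0xAB = 10101011 (10xxxxxx ✓), payload 101011.
Concatenate: 0001000010101011 = 0x10AB (16 bits → U+10AB).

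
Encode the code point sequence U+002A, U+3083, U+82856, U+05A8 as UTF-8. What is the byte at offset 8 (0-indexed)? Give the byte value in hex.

0xD6

U+002A → 1-byte form 2A at offsets 0–0.
U+3083 → 3-byte form E3 82 83 at offsets 1–3.
U+82856 → 4-byte form F2 82 A1 96 at offsets 4–7.
U+05A8 → 2-byte form D6 A8 at offsets 8–9.
Offset 8 falls in char 4's range; it's byte 1 of D6 A8 = 0xD6.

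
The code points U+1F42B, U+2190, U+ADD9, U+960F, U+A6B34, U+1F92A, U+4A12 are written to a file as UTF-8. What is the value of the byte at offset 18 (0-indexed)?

0x9F

U+1F42B → 4-byte form F0 9F 90 AB at offsets 0–3.
U+2190 → 3-byte form E2 86 90 at offsets 4–6.
U+ADD9 → 3-byte form EA B7 99 at offsets 7–9.
U+960F → 3-byte form E9 98 8F at offsets 10–12.
U+A6B34 → 4-byte form F2 A6 AC B4 at offsets 13–16.
U+1F92A → 4-byte form F0 9F A4 AA at offsets 17–20.
Offset 18 falls in char 6's range; it's byte 2 of F0 9F A4 AA = 0x9F.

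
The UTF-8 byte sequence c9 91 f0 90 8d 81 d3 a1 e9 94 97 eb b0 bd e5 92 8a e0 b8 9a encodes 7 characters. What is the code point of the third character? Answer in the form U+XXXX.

Offset 0: leading byte 0xC9 = 11001001 → 2-byte char #1 = C9 91.
Offset 2: leading byte 0xF0 = 11110000 → 4-byte char #2 = F0 90 8D 81.
Offset 6: leading byte 0xD3 = 11010011 → 2-byte char #3 = D3 A1.
Leading byte 0xD3 = 11010011 matches 110xxxxx → 2-byte sequence.
Byte 1: 0xD3 = 11010011, payload 10011 (5 bits).
Byte 2: 0xA1 = 10100001 (10xxxxxx ✓), payload 100001.
Concatenate: 10011100001 = 0x4E1 (11 bits → U+04E1).

U+04E1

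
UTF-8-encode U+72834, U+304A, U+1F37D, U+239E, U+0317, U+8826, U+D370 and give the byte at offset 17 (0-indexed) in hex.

U+72834 → 4-byte form F1 B2 A0 B4 at offsets 0–3.
U+304A → 3-byte form E3 81 8A at offsets 4–6.
U+1F37D → 4-byte form F0 9F 8D BD at offsets 7–10.
U+239E → 3-byte form E2 8E 9E at offsets 11–13.
U+0317 → 2-byte form CC 97 at offsets 14–15.
U+8826 → 3-byte form E8 A0 A6 at offsets 16–18.
Offset 17 falls in char 6's range; it's byte 2 of E8 A0 A6 = 0xA0.

0xA0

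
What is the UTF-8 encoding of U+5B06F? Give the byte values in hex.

U+5B06F = 0x5B06F = 372847 decimal. In range U+10000–U+10FFFF → 4-byte form: 11110xxx 10xxxxxx 10xxxxxx 10xxxxxx.
Binary (21 bits): 001011011000001101111.
Split 3+6+6+6: 001 | 011011 | 000001 | 101111.
Byte 1: 11110001 = 0xF1.
Byte 2: 10011011 = 0x9B.
Byte 3: 10000001 = 0x81.
Byte 4: 10101111 = 0xAF.

F1 9B 81 AF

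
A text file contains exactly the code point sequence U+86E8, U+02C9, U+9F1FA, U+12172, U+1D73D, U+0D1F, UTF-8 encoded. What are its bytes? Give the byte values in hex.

E8 9B A8 CB 89 F2 9F 87 BA F0 92 85 B2 F0 9D 9C BD E0 B4 9F

U+86E8: 3-byte form → E8 9B A8.
U+02C9: 2-byte form → CB 89.
U+9F1FA: 4-byte form → F2 9F 87 BA.
U+12172: 4-byte form → F0 92 85 B2.
U+1D73D: 4-byte form → F0 9D 9C BD.
U+0D1F: 3-byte form → E0 B4 9F.
Concatenated (20 bytes): E8 9B A8 CB 89 F2 9F 87 BA F0 92 85 B2 F0 9D 9C BD E0 B4 9F.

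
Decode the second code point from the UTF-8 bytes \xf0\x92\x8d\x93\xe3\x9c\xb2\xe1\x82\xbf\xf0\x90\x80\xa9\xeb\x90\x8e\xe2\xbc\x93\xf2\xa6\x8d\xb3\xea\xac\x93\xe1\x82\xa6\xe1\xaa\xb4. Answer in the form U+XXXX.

U+3732

Offset 0: leading byte 0xF0 = 11110000 → 4-byte char #1 = F0 92 8D 93.
Offset 4: leading byte 0xE3 = 11100011 → 3-byte char #2 = E3 9C B2.
Leading byte 0xE3 = 11100011 matches 1110xxxx → 3-byte sequence.
Byte 1: 0xE3 = 11100011, payload 0011 (4 bits).
Byte 2: 0x9C = 10011100 (10xxxxxx ✓), payload 011100.
Byte 3: 0xB2 = 10110010 (10xxxxxx ✓), payload 110010.
Concatenate: 0011011100110010 = 0x3732 (16 bits → U+3732).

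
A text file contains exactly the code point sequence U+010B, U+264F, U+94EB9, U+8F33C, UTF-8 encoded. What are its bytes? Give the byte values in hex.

C4 8B E2 99 8F F2 94 BA B9 F2 8F 8C BC

U+010B: 2-byte form → C4 8B.
U+264F: 3-byte form → E2 99 8F.
U+94EB9: 4-byte form → F2 94 BA B9.
U+8F33C: 4-byte form → F2 8F 8C BC.
Concatenated (13 bytes): C4 8B E2 99 8F F2 94 BA B9 F2 8F 8C BC.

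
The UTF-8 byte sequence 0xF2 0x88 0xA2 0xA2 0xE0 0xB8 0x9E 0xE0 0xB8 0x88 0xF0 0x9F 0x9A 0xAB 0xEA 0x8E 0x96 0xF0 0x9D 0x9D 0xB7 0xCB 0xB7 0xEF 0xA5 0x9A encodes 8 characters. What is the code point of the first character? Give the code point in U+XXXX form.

U+888A2

Offset 0: leading byte 0xF2 = 11110010 → 4-byte char #1 = F2 88 A2 A2.
Leading byte 0xF2 = 11110010 matches 11110xxx → 4-byte sequence.
Byte 1: 0xF2 = 11110010, payload 010 (3 bits).
Byte 2: 0x88 = 10001000 (10xxxxxx ✓), payload 001000.
Byte 3: 0xA2 = 10100010 (10xxxxxx ✓), payload 100010.
Byte 4: 0xA2 = 10100010 (10xxxxxx ✓), payload 100010.
Concatenate: 010001000100010100010 = 0x888A2 (21 bits → U+888A2).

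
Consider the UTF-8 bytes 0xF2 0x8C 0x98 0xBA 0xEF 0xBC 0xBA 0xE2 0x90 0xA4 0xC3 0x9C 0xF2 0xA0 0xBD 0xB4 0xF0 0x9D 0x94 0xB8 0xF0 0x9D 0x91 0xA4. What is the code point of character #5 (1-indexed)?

Offset 0: leading byte 0xF2 = 11110010 → 4-byte char #1 = F2 8C 98 BA.
Offset 4: leading byte 0xEF = 11101111 → 3-byte char #2 = EF BC BA.
Offset 7: leading byte 0xE2 = 11100010 → 3-byte char #3 = E2 90 A4.
Offset 10: leading byte 0xC3 = 11000011 → 2-byte char #4 = C3 9C.
Offset 12: leading byte 0xF2 = 11110010 → 4-byte char #5 = F2 A0 BD B4.
Leading byte 0xF2 = 11110010 matches 11110xxx → 4-byte sequence.
Byte 1: 0xF2 = 11110010, payload 010 (3 bits).
Byte 2: 0xA0 = 10100000 (10xxxxxx ✓), payload 100000.
Byte 3: 0xBD = 10111101 (10xxxxxx ✓), payload 111101.
Byte 4: 0xB4 = 10110100 (10xxxxxx ✓), payload 110100.
Concatenate: 010100000111101110100 = 0xA0F74 (21 bits → U+A0F74).

U+A0F74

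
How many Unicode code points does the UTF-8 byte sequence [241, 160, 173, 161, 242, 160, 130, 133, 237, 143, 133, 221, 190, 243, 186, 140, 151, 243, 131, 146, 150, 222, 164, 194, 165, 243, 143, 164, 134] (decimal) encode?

9

Byte at offset 0: 0xF1 = 11110001 → 4-byte char (#1). Advance 4.
Byte at offset 4: 0xF2 = 11110010 → 4-byte char (#2). Advance 4.
Byte at offset 8: 0xED = 11101101 → 3-byte char (#3). Advance 3.
Byte at offset 11: 0xDD = 11011101 → 2-byte char (#4). Advance 2.
Byte at offset 13: 0xF3 = 11110011 → 4-byte char (#5). Advance 4.
Byte at offset 17: 0xF3 = 11110011 → 4-byte char (#6). Advance 4.
Byte at offset 21: 0xDE = 11011110 → 2-byte char (#7). Advance 2.
Byte at offset 23: 0xC2 = 11000010 → 2-byte char (#8). Advance 2.
Byte at offset 25: 0xF3 = 11110011 → 4-byte char (#9). Advance 4.
Reached end at offset 29 after 9 code points.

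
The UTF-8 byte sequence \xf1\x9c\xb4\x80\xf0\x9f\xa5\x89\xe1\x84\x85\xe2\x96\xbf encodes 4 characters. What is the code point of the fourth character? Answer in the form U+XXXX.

Offset 0: leading byte 0xF1 = 11110001 → 4-byte char #1 = F1 9C B4 80.
Offset 4: leading byte 0xF0 = 11110000 → 4-byte char #2 = F0 9F A5 89.
Offset 8: leading byte 0xE1 = 11100001 → 3-byte char #3 = E1 84 85.
Offset 11: leading byte 0xE2 = 11100010 → 3-byte char #4 = E2 96 BF.
Leading byte 0xE2 = 11100010 matches 1110xxxx → 3-byte sequence.
Byte 1: 0xE2 = 11100010, payload 0010 (4 bits).
Byte 2: 0x96 = 10010110 (10xxxxxx ✓), payload 010110.
Byte 3: 0xBF = 10111111 (10xxxxxx ✓), payload 111111.
Concatenate: 0010010110111111 = 0x25BF (16 bits → U+25BF).

U+25BF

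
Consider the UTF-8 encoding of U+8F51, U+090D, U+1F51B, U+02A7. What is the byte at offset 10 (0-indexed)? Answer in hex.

U+8F51 → 3-byte form E8 BD 91 at offsets 0–2.
U+090D → 3-byte form E0 A4 8D at offsets 3–5.
U+1F51B → 4-byte form F0 9F 94 9B at offsets 6–9.
U+02A7 → 2-byte form CA A7 at offsets 10–11.
Offset 10 falls in char 4's range; it's byte 1 of CA A7 = 0xCA.

0xCA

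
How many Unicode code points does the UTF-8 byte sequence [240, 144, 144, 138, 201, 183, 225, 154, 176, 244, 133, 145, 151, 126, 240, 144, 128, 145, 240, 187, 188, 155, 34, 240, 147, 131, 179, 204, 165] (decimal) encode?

Byte at offset 0: 0xF0 = 11110000 → 4-byte char (#1). Advance 4.
Byte at offset 4: 0xC9 = 11001001 → 2-byte char (#2). Advance 2.
Byte at offset 6: 0xE1 = 11100001 → 3-byte char (#3). Advance 3.
Byte at offset 9: 0xF4 = 11110100 → 4-byte char (#4). Advance 4.
Byte at offset 13: 0x7E = 01111110 → 1-byte char (#5). Advance 1.
Byte at offset 14: 0xF0 = 11110000 → 4-byte char (#6). Advance 4.
Byte at offset 18: 0xF0 = 11110000 → 4-byte char (#7). Advance 4.
Byte at offset 22: 0x22 = 00100010 → 1-byte char (#8). Advance 1.
Byte at offset 23: 0xF0 = 11110000 → 4-byte char (#9). Advance 4.
Byte at offset 27: 0xCC = 11001100 → 2-byte char (#10). Advance 2.
Reached end at offset 29 after 10 code points.

10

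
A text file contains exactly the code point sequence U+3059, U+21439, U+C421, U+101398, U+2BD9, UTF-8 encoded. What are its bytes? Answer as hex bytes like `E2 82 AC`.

E3 81 99 F0 A1 90 B9 EC 90 A1 F4 81 8E 98 E2 AF 99

U+3059: 3-byte form → E3 81 99.
U+21439: 4-byte form → F0 A1 90 B9.
U+C421: 3-byte form → EC 90 A1.
U+101398: 4-byte form → F4 81 8E 98.
U+2BD9: 3-byte form → E2 AF 99.
Concatenated (17 bytes): E3 81 99 F0 A1 90 B9 EC 90 A1 F4 81 8E 98 E2 AF 99.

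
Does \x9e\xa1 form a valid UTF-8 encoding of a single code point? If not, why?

invalid (continuation byte with no leading byte)

Byte 0x9E = 10011110 has the form 10xxxxxx — a continuation byte — but there is no preceding leading byte.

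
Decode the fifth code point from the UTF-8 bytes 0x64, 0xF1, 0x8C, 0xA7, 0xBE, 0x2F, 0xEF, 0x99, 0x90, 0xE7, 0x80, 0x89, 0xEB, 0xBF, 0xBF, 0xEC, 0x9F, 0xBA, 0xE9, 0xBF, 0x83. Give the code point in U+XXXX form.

U+7009

Offset 0: leading byte 0x64 = 01100100 → 1-byte char #1 = 64.
Offset 1: leading byte 0xF1 = 11110001 → 4-byte char #2 = F1 8C A7 BE.
Offset 5: leading byte 0x2F = 00101111 → 1-byte char #3 = 2F.
Offset 6: leading byte 0xEF = 11101111 → 3-byte char #4 = EF 99 90.
Offset 9: leading byte 0xE7 = 11100111 → 3-byte char #5 = E7 80 89.
Leading byte 0xE7 = 11100111 matches 1110xxxx → 3-byte sequence.
Byte 1: 0xE7 = 11100111, payload 0111 (4 bits).
Byte 2: 0x80 = 10000000 (10xxxxxx ✓), payload 000000.
Byte 3: 0x89 = 10001001 (10xxxxxx ✓), payload 001001.
Concatenate: 0111000000001001 = 0x7009 (16 bits → U+7009).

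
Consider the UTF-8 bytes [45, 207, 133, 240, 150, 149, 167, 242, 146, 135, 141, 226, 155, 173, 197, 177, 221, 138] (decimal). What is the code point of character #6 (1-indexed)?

Offset 0: leading byte 0x2D = 00101101 → 1-byte char #1 = 2D.
Offset 1: leading byte 0xCF = 11001111 → 2-byte char #2 = CF 85.
Offset 3: leading byte 0xF0 = 11110000 → 4-byte char #3 = F0 96 95 A7.
Offset 7: leading byte 0xF2 = 11110010 → 4-byte char #4 = F2 92 87 8D.
Offset 11: leading byte 0xE2 = 11100010 → 3-byte char #5 = E2 9B AD.
Offset 14: leading byte 0xC5 = 11000101 → 2-byte char #6 = C5 B1.
Leading byte 0xC5 = 11000101 matches 110xxxxx → 2-byte sequence.
Byte 1: 0xC5 = 11000101, payload 00101 (5 bits).
Byte 2: 0xB1 = 10110001 (10xxxxxx ✓), payload 110001.
Concatenate: 00101110001 = 0x171 (11 bits → U+0171).

U+0171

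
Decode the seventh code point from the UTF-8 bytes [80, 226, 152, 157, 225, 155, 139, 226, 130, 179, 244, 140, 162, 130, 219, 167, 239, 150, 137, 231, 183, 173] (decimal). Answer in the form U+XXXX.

U+F589

Offset 0: leading byte 0x50 = 01010000 → 1-byte char #1 = 50.
Offset 1: leading byte 0xE2 = 11100010 → 3-byte char #2 = E2 98 9D.
Offset 4: leading byte 0xE1 = 11100001 → 3-byte char #3 = E1 9B 8B.
Offset 7: leading byte 0xE2 = 11100010 → 3-byte char #4 = E2 82 B3.
Offset 10: leading byte 0xF4 = 11110100 → 4-byte char #5 = F4 8C A2 82.
Offset 14: leading byte 0xDB = 11011011 → 2-byte char #6 = DB A7.
Offset 16: leading byte 0xEF = 11101111 → 3-byte char #7 = EF 96 89.
Leading byte 0xEF = 11101111 matches 1110xxxx → 3-byte sequence.
Byte 1: 0xEF = 11101111, payload 1111 (4 bits).
Byte 2: 0x96 = 10010110 (10xxxxxx ✓), payload 010110.
Byte 3: 0x89 = 10001001 (10xxxxxx ✓), payload 001001.
Concatenate: 1111010110001001 = 0xF589 (16 bits → U+F589).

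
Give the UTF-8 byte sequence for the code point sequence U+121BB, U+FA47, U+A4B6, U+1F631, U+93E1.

F0 92 86 BB EF A9 87 EA 92 B6 F0 9F 98 B1 E9 8F A1

U+121BB: 4-byte form → F0 92 86 BB.
U+FA47: 3-byte form → EF A9 87.
U+A4B6: 3-byte form → EA 92 B6.
U+1F631: 4-byte form → F0 9F 98 B1.
U+93E1: 3-byte form → E9 8F A1.
Concatenated (17 bytes): F0 92 86 BB EF A9 87 EA 92 B6 F0 9F 98 B1 E9 8F A1.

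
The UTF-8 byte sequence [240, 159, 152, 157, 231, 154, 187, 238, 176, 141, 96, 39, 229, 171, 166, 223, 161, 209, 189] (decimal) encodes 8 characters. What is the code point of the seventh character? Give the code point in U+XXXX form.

Offset 0: leading byte 0xF0 = 11110000 → 4-byte char #1 = F0 9F 98 9D.
Offset 4: leading byte 0xE7 = 11100111 → 3-byte char #2 = E7 9A BB.
Offset 7: leading byte 0xEE = 11101110 → 3-byte char #3 = EE B0 8D.
Offset 10: leading byte 0x60 = 01100000 → 1-byte char #4 = 60.
Offset 11: leading byte 0x27 = 00100111 → 1-byte char #5 = 27.
Offset 12: leading byte 0xE5 = 11100101 → 3-byte char #6 = E5 AB A6.
Offset 15: leading byte 0xDF = 11011111 → 2-byte char #7 = DF A1.
Leading byte 0xDF = 11011111 matches 110xxxxx → 2-byte sequence.
Byte 1: 0xDF = 11011111, payload 11111 (5 bits).
Byte 2: 0xA1 = 10100001 (10xxxxxx ✓), payload 100001.
Concatenate: 11111100001 = 0x7E1 (11 bits → U+07E1).

U+07E1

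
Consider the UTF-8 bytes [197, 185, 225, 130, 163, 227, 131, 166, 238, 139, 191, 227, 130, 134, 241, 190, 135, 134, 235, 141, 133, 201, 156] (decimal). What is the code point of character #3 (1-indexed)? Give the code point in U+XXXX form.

U+30E6

Offset 0: leading byte 0xC5 = 11000101 → 2-byte char #1 = C5 B9.
Offset 2: leading byte 0xE1 = 11100001 → 3-byte char #2 = E1 82 A3.
Offset 5: leading byte 0xE3 = 11100011 → 3-byte char #3 = E3 83 A6.
Leading byte 0xE3 = 11100011 matches 1110xxxx → 3-byte sequence.
Byte 1: 0xE3 = 11100011, payload 0011 (4 bits).
Byte 2: 0x83 = 10000011 (10xxxxxx ✓), payload 000011.
Byte 3: 0xA6 = 10100110 (10xxxxxx ✓), payload 100110.
Concatenate: 0011000011100110 = 0x30E6 (16 bits → U+30E6).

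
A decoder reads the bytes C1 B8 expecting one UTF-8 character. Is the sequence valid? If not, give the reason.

Leading byte 0xC1 = 11000001 → 2-byte form.
Continuation bytes all match 10xxxxxx. Payload decodes to 0x78.
But 0x78 < 0x80, the minimum for a 2-byte sequence — this is an overlong encoding.

invalid (overlong encoding)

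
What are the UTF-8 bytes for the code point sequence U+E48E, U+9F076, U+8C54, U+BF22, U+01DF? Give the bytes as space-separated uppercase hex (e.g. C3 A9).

U+E48E: 3-byte form → EE 92 8E.
U+9F076: 4-byte form → F2 9F 81 B6.
U+8C54: 3-byte form → E8 B1 94.
U+BF22: 3-byte form → EB BC A2.
U+01DF: 2-byte form → C7 9F.
Concatenated (15 bytes): EE 92 8E F2 9F 81 B6 E8 B1 94 EB BC A2 C7 9F.

EE 92 8E F2 9F 81 B6 E8 B1 94 EB BC A2 C7 9F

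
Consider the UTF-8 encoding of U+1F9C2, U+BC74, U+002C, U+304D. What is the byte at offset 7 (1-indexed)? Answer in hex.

0xB4

1-indexed offset 7 is 0-indexed offset 6.
U+1F9C2 → 4-byte form F0 9F A7 82 at offsets 0–3.
U+BC74 → 3-byte form EB B1 B4 at offsets 4–6.
Offset 6 falls in char 2's range; it's byte 3 of EB B1 B4 = 0xB4.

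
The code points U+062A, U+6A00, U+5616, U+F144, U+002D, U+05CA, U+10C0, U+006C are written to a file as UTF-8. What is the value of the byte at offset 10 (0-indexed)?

U+062A → 2-byte form D8 AA at offsets 0–1.
U+6A00 → 3-byte form E6 A8 80 at offsets 2–4.
U+5616 → 3-byte form E5 98 96 at offsets 5–7.
U+F144 → 3-byte form EF 85 84 at offsets 8–10.
Offset 10 falls in char 4's range; it's byte 3 of EF 85 84 = 0x84.

0x84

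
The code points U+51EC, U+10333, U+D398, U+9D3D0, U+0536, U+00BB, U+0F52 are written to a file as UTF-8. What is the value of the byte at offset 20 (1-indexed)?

0xBD

1-indexed offset 20 is 0-indexed offset 19.
U+51EC → 3-byte form E5 87 AC at offsets 0–2.
U+10333 → 4-byte form F0 90 8C B3 at offsets 3–6.
U+D398 → 3-byte form ED 8E 98 at offsets 7–9.
U+9D3D0 → 4-byte form F2 9D 8F 90 at offsets 10–13.
U+0536 → 2-byte form D4 B6 at offsets 14–15.
U+00BB → 2-byte form C2 BB at offsets 16–17.
U+0F52 → 3-byte form E0 BD 92 at offsets 18–20.
Offset 19 falls in char 7's range; it's byte 2 of E0 BD 92 = 0xBD.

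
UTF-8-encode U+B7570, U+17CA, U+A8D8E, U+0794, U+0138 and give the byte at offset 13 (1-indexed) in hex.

1-indexed offset 13 is 0-indexed offset 12.
U+B7570 → 4-byte form F2 B7 95 B0 at offsets 0–3.
U+17CA → 3-byte form E1 9F 8A at offsets 4–6.
U+A8D8E → 4-byte form F2 A8 B6 8E at offsets 7–10.
U+0794 → 2-byte form DE 94 at offsets 11–12.
Offset 12 falls in char 4's range; it's byte 2 of DE 94 = 0x94.

0x94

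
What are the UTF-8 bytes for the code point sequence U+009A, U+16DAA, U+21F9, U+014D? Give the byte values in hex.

U+009A: 2-byte form → C2 9A.
U+16DAA: 4-byte form → F0 96 B6 AA.
U+21F9: 3-byte form → E2 87 B9.
U+014D: 2-byte form → C5 8D.
Concatenated (11 bytes): C2 9A F0 96 B6 AA E2 87 B9 C5 8D.

C2 9A F0 96 B6 AA E2 87 B9 C5 8D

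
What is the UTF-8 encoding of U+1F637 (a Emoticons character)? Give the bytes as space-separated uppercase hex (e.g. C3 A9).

U+1F637 = 0x1F637 = 128567 decimal. In range U+10000–U+10FFFF → 4-byte form: 11110xxx 10xxxxxx 10xxxxxx 10xxxxxx.
Binary (21 bits): 000011111011000110111.
Split 3+6+6+6: 000 | 011111 | 011000 | 110111.
Byte 1: 11110000 = 0xF0.
Byte 2: 10011111 = 0x9F.
Byte 3: 10011000 = 0x98.
Byte 4: 10110111 = 0xB7.

F0 9F 98 B7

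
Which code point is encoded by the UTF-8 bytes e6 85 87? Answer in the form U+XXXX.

U+6147

Leading byte 0xE6 = 11100110 matches 1110xxxx → 3-byte sequence.
Byte 1: 0xE6 = 11100110, payload 0110 (4 bits).
Byte 2: 0x85 = 10000101 (10xxxxxx ✓), payload 000101.
Byte 3: 0x87 = 10000111 (10xxxxxx ✓), payload 000111.
Concatenate: 0110000101000111 = 0x6147 (16 bits → U+6147).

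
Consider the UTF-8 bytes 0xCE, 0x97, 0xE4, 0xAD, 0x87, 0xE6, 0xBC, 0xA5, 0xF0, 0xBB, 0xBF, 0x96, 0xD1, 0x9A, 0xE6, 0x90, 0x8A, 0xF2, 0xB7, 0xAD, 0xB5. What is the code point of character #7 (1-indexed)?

U+B7B75

Offset 0: leading byte 0xCE = 11001110 → 2-byte char #1 = CE 97.
Offset 2: leading byte 0xE4 = 11100100 → 3-byte char #2 = E4 AD 87.
Offset 5: leading byte 0xE6 = 11100110 → 3-byte char #3 = E6 BC A5.
Offset 8: leading byte 0xF0 = 11110000 → 4-byte char #4 = F0 BB BF 96.
Offset 12: leading byte 0xD1 = 11010001 → 2-byte char #5 = D1 9A.
Offset 14: leading byte 0xE6 = 11100110 → 3-byte char #6 = E6 90 8A.
Offset 17: leading byte 0xF2 = 11110010 → 4-byte char #7 = F2 B7 AD B5.
Leading byte 0xF2 = 11110010 matches 11110xxx → 4-byte sequence.
Byte 1: 0xF2 = 11110010, payload 010 (3 bits).
Byte 2: 0xB7 = 10110111 (10xxxxxx ✓), payload 110111.
Byte 3: 0xAD = 10101101 (10xxxxxx ✓), payload 101101.
Byte 4: 0xB5 = 10110101 (10xxxxxx ✓), payload 110101.
Concatenate: 010110111101101110101 = 0xB7B75 (21 bits → U+B7B75).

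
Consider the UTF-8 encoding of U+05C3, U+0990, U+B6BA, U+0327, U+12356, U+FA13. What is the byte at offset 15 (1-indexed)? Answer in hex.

1-indexed offset 15 is 0-indexed offset 14.
U+05C3 → 2-byte form D7 83 at offsets 0–1.
U+0990 → 3-byte form E0 A6 90 at offsets 2–4.
U+B6BA → 3-byte form EB 9A BA at offsets 5–7.
U+0327 → 2-byte form CC A7 at offsets 8–9.
U+12356 → 4-byte form F0 92 8D 96 at offsets 10–13.
U+FA13 → 3-byte form EF A8 93 at offsets 14–16.
Offset 14 falls in char 6's range; it's byte 1 of EF A8 93 = 0xEF.

0xEF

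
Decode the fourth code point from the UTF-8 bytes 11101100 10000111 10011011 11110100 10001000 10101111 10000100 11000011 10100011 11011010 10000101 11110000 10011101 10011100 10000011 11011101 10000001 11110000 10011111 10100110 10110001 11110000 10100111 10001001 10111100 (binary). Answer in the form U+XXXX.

Offset 0: leading byte 0xEC = 11101100 → 3-byte char #1 = EC 87 9B.
Offset 3: leading byte 0xF4 = 11110100 → 4-byte char #2 = F4 88 AF 84.
Offset 7: leading byte 0xC3 = 11000011 → 2-byte char #3 = C3 A3.
Offset 9: leading byte 0xDA = 11011010 → 2-byte char #4 = DA 85.
Leading byte 0xDA = 11011010 matches 110xxxxx → 2-byte sequence.
Byte 1: 0xDA = 11011010, payload 11010 (5 bits).
Byte 2: 0x85 = 10000101 (10xxxxxx ✓), payload 000101.
Concatenate: 11010000101 = 0x685 (11 bits → U+0685).

U+0685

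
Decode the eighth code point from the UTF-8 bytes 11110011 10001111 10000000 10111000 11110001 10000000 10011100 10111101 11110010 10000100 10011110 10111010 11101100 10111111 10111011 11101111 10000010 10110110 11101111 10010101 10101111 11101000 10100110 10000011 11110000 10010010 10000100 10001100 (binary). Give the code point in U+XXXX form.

U+1210C

Offset 0: leading byte 0xF3 = 11110011 → 4-byte char #1 = F3 8F 80 B8.
Offset 4: leading byte 0xF1 = 11110001 → 4-byte char #2 = F1 80 9C BD.
Offset 8: leading byte 0xF2 = 11110010 → 4-byte char #3 = F2 84 9E BA.
Offset 12: leading byte 0xEC = 11101100 → 3-byte char #4 = EC BF BB.
Offset 15: leading byte 0xEF = 11101111 → 3-byte char #5 = EF 82 B6.
Offset 18: leading byte 0xEF = 11101111 → 3-byte char #6 = EF 95 AF.
Offset 21: leading byte 0xE8 = 11101000 → 3-byte char #7 = E8 A6 83.
Offset 24: leading byte 0xF0 = 11110000 → 4-byte char #8 = F0 92 84 8C.
Leading byte 0xF0 = 11110000 matches 11110xxx → 4-byte sequence.
Byte 1: 0xF0 = 11110000, payload 000 (3 bits).
Byte 2: 0x92 = 10010010 (10xxxxxx ✓), payload 010010.
Byte 3: 0x84 = 10000100 (10xxxxxx ✓), payload 000100.
Byte 4: 0x8C = 10001100 (10xxxxxx ✓), payload 001100.
Concatenate: 000010010000100001100 = 0x1210C (21 bits → U+1210C).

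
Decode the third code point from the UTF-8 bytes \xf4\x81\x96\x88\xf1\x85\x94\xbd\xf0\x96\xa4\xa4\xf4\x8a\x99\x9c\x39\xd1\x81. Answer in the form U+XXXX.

U+16924

Offset 0: leading byte 0xF4 = 11110100 → 4-byte char #1 = F4 81 96 88.
Offset 4: leading byte 0xF1 = 11110001 → 4-byte char #2 = F1 85 94 BD.
Offset 8: leading byte 0xF0 = 11110000 → 4-byte char #3 = F0 96 A4 A4.
Leading byte 0xF0 = 11110000 matches 11110xxx → 4-byte sequence.
Byte 1: 0xF0 = 11110000, payload 000 (3 bits).
Byte 2: 0x96 = 10010110 (10xxxxxx ✓), payload 010110.
Byte 3: 0xA4 = 10100100 (10xxxxxx ✓), payload 100100.
Byte 4: 0xA4 = 10100100 (10xxxxxx ✓), payload 100100.
Concatenate: 000010110100100100100 = 0x16924 (21 bits → U+16924).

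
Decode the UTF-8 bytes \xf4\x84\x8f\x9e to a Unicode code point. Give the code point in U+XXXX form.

Leading byte 0xF4 = 11110100 matches 11110xxx → 4-byte sequence.
Byte 1: 0xF4 = 11110100, payload 100 (3 bits).
Byte 2: 0x84 = 10000100 (10xxxxxx ✓), payload 000100.
Byte 3: 0x8F = 10001111 (10xxxxxx ✓), payload 001111.
Byte 4: 0x9E = 10011110 (10xxxxxx ✓), payload 011110.
Concatenate: 100000100001111011110 = 0x1043DE (21 bits → U+1043DE).

U+1043DE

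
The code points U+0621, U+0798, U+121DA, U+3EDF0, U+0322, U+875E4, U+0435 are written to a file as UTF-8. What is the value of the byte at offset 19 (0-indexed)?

U+0621 → 2-byte form D8 A1 at offsets 0–1.
U+0798 → 2-byte form DE 98 at offsets 2–3.
U+121DA → 4-byte form F0 92 87 9A at offsets 4–7.
U+3EDF0 → 4-byte form F0 BE B7 B0 at offsets 8–11.
U+0322 → 2-byte form CC A2 at offsets 12–13.
U+875E4 → 4-byte form F2 87 97 A4 at offsets 14–17.
U+0435 → 2-byte form D0 B5 at offsets 18–19.
Offset 19 falls in char 7's range; it's byte 2 of D0 B5 = 0xB5.

0xB5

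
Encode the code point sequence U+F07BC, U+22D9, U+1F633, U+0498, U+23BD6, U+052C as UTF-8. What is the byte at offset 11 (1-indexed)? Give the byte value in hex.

1-indexed offset 11 is 0-indexed offset 10.
U+F07BC → 4-byte form F3 B0 9E BC at offsets 0–3.
U+22D9 → 3-byte form E2 8B 99 at offsets 4–6.
U+1F633 → 4-byte form F0 9F 98 B3 at offsets 7–10.
Offset 10 falls in char 3's range; it's byte 4 of F0 9F 98 B3 = 0xB3.

0xB3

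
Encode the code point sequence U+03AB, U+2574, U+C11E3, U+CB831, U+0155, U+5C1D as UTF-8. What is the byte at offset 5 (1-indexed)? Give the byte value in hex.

0xB4

1-indexed offset 5 is 0-indexed offset 4.
U+03AB → 2-byte form CE AB at offsets 0–1.
U+2574 → 3-byte form E2 95 B4 at offsets 2–4.
Offset 4 falls in char 2's range; it's byte 3 of E2 95 B4 = 0xB4.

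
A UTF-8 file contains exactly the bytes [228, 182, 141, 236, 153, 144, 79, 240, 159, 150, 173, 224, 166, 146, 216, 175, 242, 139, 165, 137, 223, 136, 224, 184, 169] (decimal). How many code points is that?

Byte at offset 0: 0xE4 = 11100100 → 3-byte char (#1). Advance 3.
Byte at offset 3: 0xEC = 11101100 → 3-byte char (#2). Advance 3.
Byte at offset 6: 0x4F = 01001111 → 1-byte char (#3). Advance 1.
Byte at offset 7: 0xF0 = 11110000 → 4-byte char (#4). Advance 4.
Byte at offset 11: 0xE0 = 11100000 → 3-byte char (#5). Advance 3.
Byte at offset 14: 0xD8 = 11011000 → 2-byte char (#6). Advance 2.
Byte at offset 16: 0xF2 = 11110010 → 4-byte char (#7). Advance 4.
Byte at offset 20: 0xDF = 11011111 → 2-byte char (#8). Advance 2.
Byte at offset 22: 0xE0 = 11100000 → 3-byte char (#9). Advance 3.
Reached end at offset 25 after 9 code points.

9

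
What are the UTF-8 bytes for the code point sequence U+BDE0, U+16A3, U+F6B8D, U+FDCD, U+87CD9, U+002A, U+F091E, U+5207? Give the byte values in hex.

U+BDE0: 3-byte form → EB B7 A0.
U+16A3: 3-byte form → E1 9A A3.
U+F6B8D: 4-byte form → F3 B6 AE 8D.
U+FDCD: 3-byte form → EF B7 8D.
U+87CD9: 4-byte form → F2 87 B3 99.
U+002A: 1-byte form → 2A.
U+F091E: 4-byte form → F3 B0 A4 9E.
U+5207: 3-byte form → E5 88 87.
Concatenated (25 bytes): EB B7 A0 E1 9A A3 F3 B6 AE 8D EF B7 8D F2 87 B3 99 2A F3 B0 A4 9E E5 88 87.

EB B7 A0 E1 9A A3 F3 B6 AE 8D EF B7 8D F2 87 B3 99 2A F3 B0 A4 9E E5 88 87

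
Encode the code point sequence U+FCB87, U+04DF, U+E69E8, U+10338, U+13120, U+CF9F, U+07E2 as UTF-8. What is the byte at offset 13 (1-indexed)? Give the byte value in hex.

1-indexed offset 13 is 0-indexed offset 12.
U+FCB87 → 4-byte form F3 BC AE 87 at offsets 0–3.
U+04DF → 2-byte form D3 9F at offsets 4–5.
U+E69E8 → 4-byte form F3 A6 A7 A8 at offsets 6–9.
U+10338 → 4-byte form F0 90 8C B8 at offsets 10–13.
Offset 12 falls in char 4's range; it's byte 3 of F0 90 8C B8 = 0x8C.

0x8C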